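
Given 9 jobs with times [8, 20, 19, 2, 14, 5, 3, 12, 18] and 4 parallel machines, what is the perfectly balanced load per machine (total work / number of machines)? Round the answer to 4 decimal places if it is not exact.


Total processing time = 8 + 20 + 19 + 2 + 14 + 5 + 3 + 12 + 18 = 101
Number of machines = 4
Ideal balanced load = 101 / 4 = 25.25

25.25


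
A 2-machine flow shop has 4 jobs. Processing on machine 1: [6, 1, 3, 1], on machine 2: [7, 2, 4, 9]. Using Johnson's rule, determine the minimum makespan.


Apply Johnson's rule:
  Group 1 (a <= b): [(2, 1, 2), (4, 1, 9), (3, 3, 4), (1, 6, 7)]
  Group 2 (a > b): []
Optimal job order: [2, 4, 3, 1]
Schedule:
  Job 2: M1 done at 1, M2 done at 3
  Job 4: M1 done at 2, M2 done at 12
  Job 3: M1 done at 5, M2 done at 16
  Job 1: M1 done at 11, M2 done at 23
Makespan = 23

23


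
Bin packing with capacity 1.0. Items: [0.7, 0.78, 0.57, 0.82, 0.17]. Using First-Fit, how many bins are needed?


Place items sequentially using First-Fit:
  Item 0.7 -> new Bin 1
  Item 0.78 -> new Bin 2
  Item 0.57 -> new Bin 3
  Item 0.82 -> new Bin 4
  Item 0.17 -> Bin 1 (now 0.87)
Total bins used = 4

4


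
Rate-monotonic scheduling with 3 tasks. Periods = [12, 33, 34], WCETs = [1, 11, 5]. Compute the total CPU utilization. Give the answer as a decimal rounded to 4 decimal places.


Compute individual utilizations (exact fractions):
  Task 1: C/T = 1/12 (approx. 0.0833)
  Task 2: C/T = 11/33 = 1/3 (approx. 0.3333)
  Task 3: C/T = 5/34 (approx. 0.1471)
Total utilization U = 1/12 + 1/3 + 5/34 = 115/204
Rounded to 4 decimal places: U = 0.5637
RM (Liu & Layland) bound for 3 tasks = 0.779763; compare with U = 115/204 (approx. 0.563725)
U <= bound, so schedulable by RM sufficient condition.

0.5637


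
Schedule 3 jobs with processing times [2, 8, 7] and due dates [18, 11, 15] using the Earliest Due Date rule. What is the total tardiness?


Sort by due date (EDD order): [(8, 11), (7, 15), (2, 18)]
Compute completion times and tardiness:
  Job 1: p=8, d=11, C=8, tardiness=max(0,8-11)=0
  Job 2: p=7, d=15, C=15, tardiness=max(0,15-15)=0
  Job 3: p=2, d=18, C=17, tardiness=max(0,17-18)=0
Total tardiness = 0

0


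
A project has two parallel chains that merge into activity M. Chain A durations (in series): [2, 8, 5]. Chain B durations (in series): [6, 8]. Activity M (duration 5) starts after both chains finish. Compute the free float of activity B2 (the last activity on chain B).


ES(B2) = sum of predecessors on chain B = 6
EF(B2) = ES + duration = 6 + 8 = 14
Successor of B2 is M. ES(M) = max(sum(A), sum(B)) = max(15, 14) = 15
Free float = ES(successor) - EF(current) = 15 - 14 = 1

1


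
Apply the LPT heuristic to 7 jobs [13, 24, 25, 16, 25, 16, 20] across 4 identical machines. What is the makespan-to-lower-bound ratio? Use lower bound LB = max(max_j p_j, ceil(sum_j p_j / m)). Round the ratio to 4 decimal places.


LPT order: [25, 25, 24, 20, 16, 16, 13]
Machine loads after assignment: [38, 25, 40, 36]
LPT makespan = 40
Lower bound = max(max_job, ceil(total/4)) = max(25, 35) = 35
Ratio = 40 / 35 = 1.1429

1.1429


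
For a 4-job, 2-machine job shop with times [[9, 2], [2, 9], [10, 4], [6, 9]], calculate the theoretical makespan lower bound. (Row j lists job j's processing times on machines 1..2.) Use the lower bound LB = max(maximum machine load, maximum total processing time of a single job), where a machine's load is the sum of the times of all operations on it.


Machine loads:
  Machine 1: 9 + 2 + 10 + 6 = 27
  Machine 2: 2 + 9 + 4 + 9 = 24
Max machine load = 27
Job totals:
  Job 1: 11
  Job 2: 11
  Job 3: 14
  Job 4: 15
Max job total = 15
Lower bound = max(27, 15) = 27

27


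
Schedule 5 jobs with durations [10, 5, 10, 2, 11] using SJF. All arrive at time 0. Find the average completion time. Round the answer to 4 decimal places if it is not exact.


SJF order (ascending): [2, 5, 10, 10, 11]
Completion times:
  Job 1: burst=2, C=2
  Job 2: burst=5, C=7
  Job 3: burst=10, C=17
  Job 4: burst=10, C=27
  Job 5: burst=11, C=38
Average completion = 91/5 = 18.2

18.2


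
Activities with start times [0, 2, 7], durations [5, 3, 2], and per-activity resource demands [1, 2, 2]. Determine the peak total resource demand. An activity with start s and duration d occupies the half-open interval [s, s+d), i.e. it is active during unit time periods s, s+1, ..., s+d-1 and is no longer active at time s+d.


Each activity i is active on [start_i, start_i + duration_i).
Compute total resource usage per time slot:
  t=0: active resources = [1], total = 1
  t=1: active resources = [1], total = 1
  t=2: active resources = [1, 2], total = 3
  t=3: active resources = [1, 2], total = 3
  t=4: active resources = [1, 2], total = 3
  t=5: active resources = [], total = 0
  t=6: active resources = [], total = 0
  t=7: active resources = [2], total = 2
  t=8: active resources = [2], total = 2
Peak resource demand = 3

3


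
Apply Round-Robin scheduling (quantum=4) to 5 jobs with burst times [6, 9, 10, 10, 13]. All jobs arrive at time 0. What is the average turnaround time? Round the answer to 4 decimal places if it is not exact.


Time quantum = 4
Execution trace:
  J1 runs 4 units, time = 4
  J2 runs 4 units, time = 8
  J3 runs 4 units, time = 12
  J4 runs 4 units, time = 16
  J5 runs 4 units, time = 20
  J1 runs 2 units, time = 22
  J2 runs 4 units, time = 26
  J3 runs 4 units, time = 30
  J4 runs 4 units, time = 34
  J5 runs 4 units, time = 38
  J2 runs 1 units, time = 39
  J3 runs 2 units, time = 41
  J4 runs 2 units, time = 43
  J5 runs 4 units, time = 47
  J5 runs 1 units, time = 48
Finish times: [22, 39, 41, 43, 48]
Average turnaround = 193/5 = 38.6

38.6


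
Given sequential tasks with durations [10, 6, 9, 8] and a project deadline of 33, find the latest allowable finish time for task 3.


LF(activity 3) = deadline - sum of successor durations
Successors: activities 4 through 4 with durations [8]
Sum of successor durations = 8
LF = 33 - 8 = 25

25


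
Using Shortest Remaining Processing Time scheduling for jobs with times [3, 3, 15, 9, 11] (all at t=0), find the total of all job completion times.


Since all jobs arrive at t=0, SRPT equals SPT ordering.
SPT order: [3, 3, 9, 11, 15]
Completion times:
  Job 1: p=3, C=3
  Job 2: p=3, C=6
  Job 3: p=9, C=15
  Job 4: p=11, C=26
  Job 5: p=15, C=41
Total completion time = 3 + 6 + 15 + 26 + 41 = 91

91


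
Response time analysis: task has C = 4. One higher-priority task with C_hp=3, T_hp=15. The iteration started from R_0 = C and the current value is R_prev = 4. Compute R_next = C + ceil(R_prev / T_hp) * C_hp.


R_next = C + ceil(R_prev / T_hp) * C_hp
ceil(4 / 15) = ceil(0.2667) = 1
Interference = 1 * 3 = 3
R_next = 4 + 3 = 7

7


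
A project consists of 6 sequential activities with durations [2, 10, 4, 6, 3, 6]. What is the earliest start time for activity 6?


Activity 6 starts after activities 1 through 5 complete.
Predecessor durations: [2, 10, 4, 6, 3]
ES = 2 + 10 + 4 + 6 + 3 = 25

25


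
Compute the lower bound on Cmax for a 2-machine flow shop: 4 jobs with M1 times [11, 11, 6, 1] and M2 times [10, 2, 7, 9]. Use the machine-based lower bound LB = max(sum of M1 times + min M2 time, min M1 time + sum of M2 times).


LB1 = sum(M1 times) + min(M2 times) = 29 + 2 = 31
LB2 = min(M1 times) + sum(M2 times) = 1 + 28 = 29
Lower bound = max(LB1, LB2) = max(31, 29) = 31

31


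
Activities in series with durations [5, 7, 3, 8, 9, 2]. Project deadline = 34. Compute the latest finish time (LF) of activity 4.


LF(activity 4) = deadline - sum of successor durations
Successors: activities 5 through 6 with durations [9, 2]
Sum of successor durations = 11
LF = 34 - 11 = 23

23


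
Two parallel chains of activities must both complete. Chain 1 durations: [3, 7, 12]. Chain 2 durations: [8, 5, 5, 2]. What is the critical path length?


Path A total = 3 + 7 + 12 = 22
Path B total = 8 + 5 + 5 + 2 = 20
Critical path = longest path = max(22, 20) = 22

22


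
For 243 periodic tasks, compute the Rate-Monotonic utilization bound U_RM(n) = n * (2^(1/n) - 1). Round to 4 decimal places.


Compute 2^(1/243) = 1.0028565297
Subtract 1: 1.0028565297 - 1 = 0.0028565297
Multiply by n: 243 * 0.0028565297 = 0.6941367171
Round to 4 dp: 0.6941

0.6941


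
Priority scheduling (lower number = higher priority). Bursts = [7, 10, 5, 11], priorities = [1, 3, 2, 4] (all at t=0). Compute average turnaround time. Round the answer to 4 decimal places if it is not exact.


Sort by priority (ascending = highest first):
Order: [(1, 7), (2, 5), (3, 10), (4, 11)]
Completion times:
  Priority 1, burst=7, C=7
  Priority 2, burst=5, C=12
  Priority 3, burst=10, C=22
  Priority 4, burst=11, C=33
Average turnaround = 74/4 = 18.5

18.5


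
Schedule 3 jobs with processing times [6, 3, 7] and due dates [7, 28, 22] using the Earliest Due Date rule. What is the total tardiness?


Sort by due date (EDD order): [(6, 7), (7, 22), (3, 28)]
Compute completion times and tardiness:
  Job 1: p=6, d=7, C=6, tardiness=max(0,6-7)=0
  Job 2: p=7, d=22, C=13, tardiness=max(0,13-22)=0
  Job 3: p=3, d=28, C=16, tardiness=max(0,16-28)=0
Total tardiness = 0

0


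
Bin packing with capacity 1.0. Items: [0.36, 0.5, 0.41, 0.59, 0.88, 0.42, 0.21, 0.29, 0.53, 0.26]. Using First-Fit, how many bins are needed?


Place items sequentially using First-Fit:
  Item 0.36 -> new Bin 1
  Item 0.5 -> Bin 1 (now 0.86)
  Item 0.41 -> new Bin 2
  Item 0.59 -> Bin 2 (now 1.0)
  Item 0.88 -> new Bin 3
  Item 0.42 -> new Bin 4
  Item 0.21 -> Bin 4 (now 0.63)
  Item 0.29 -> Bin 4 (now 0.92)
  Item 0.53 -> new Bin 5
  Item 0.26 -> Bin 5 (now 0.79)
Total bins used = 5

5


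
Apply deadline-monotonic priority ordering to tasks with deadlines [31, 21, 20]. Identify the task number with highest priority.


Sort tasks by relative deadline (ascending):
  Task 3: deadline = 20
  Task 2: deadline = 21
  Task 1: deadline = 31
Priority order (highest first): [3, 2, 1]
Highest priority task = 3

3


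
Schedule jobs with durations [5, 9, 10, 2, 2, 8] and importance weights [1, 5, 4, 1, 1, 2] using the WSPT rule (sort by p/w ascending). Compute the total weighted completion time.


Compute p/w ratios and sort ascending (WSPT): [(9, 5), (2, 1), (2, 1), (10, 4), (8, 2), (5, 1)]
Compute weighted completion times:
  Job (p=9,w=5): C=9, w*C=5*9=45
  Job (p=2,w=1): C=11, w*C=1*11=11
  Job (p=2,w=1): C=13, w*C=1*13=13
  Job (p=10,w=4): C=23, w*C=4*23=92
  Job (p=8,w=2): C=31, w*C=2*31=62
  Job (p=5,w=1): C=36, w*C=1*36=36
Total weighted completion time = 259

259


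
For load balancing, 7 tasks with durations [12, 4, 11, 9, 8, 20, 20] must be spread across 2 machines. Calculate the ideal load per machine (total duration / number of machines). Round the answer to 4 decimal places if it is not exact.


Total processing time = 12 + 4 + 11 + 9 + 8 + 20 + 20 = 84
Number of machines = 2
Ideal balanced load = 84 / 2 = 42.0

42.0


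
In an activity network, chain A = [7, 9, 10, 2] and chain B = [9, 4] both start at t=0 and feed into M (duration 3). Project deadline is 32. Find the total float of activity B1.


Forward pass: ES(B1) = sum of predecessors on chain B = 0
EF = ES + duration = 0 + 9 = 9
Backward pass: LF(M) = deadline = 32; LS(M) = 32 - 3 = 29
LF(B1) = LS(M) - sum(successors on chain B) = 29 - 4 = 25
LS = LF - duration = 25 - 9 = 16
Total float = LS - ES = 16 - 0 = 16

16


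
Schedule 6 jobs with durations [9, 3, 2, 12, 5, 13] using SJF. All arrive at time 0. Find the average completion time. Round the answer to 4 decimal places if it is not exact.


SJF order (ascending): [2, 3, 5, 9, 12, 13]
Completion times:
  Job 1: burst=2, C=2
  Job 2: burst=3, C=5
  Job 3: burst=5, C=10
  Job 4: burst=9, C=19
  Job 5: burst=12, C=31
  Job 6: burst=13, C=44
Average completion = 111/6 = 18.5

18.5


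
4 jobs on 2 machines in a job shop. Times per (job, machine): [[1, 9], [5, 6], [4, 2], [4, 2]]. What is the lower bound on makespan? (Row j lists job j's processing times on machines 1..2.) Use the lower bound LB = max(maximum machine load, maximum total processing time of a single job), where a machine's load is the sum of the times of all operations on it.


Machine loads:
  Machine 1: 1 + 5 + 4 + 4 = 14
  Machine 2: 9 + 6 + 2 + 2 = 19
Max machine load = 19
Job totals:
  Job 1: 10
  Job 2: 11
  Job 3: 6
  Job 4: 6
Max job total = 11
Lower bound = max(19, 11) = 19

19


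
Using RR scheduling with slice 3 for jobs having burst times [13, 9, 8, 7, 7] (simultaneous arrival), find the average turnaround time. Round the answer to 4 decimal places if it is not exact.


Time quantum = 3
Execution trace:
  J1 runs 3 units, time = 3
  J2 runs 3 units, time = 6
  J3 runs 3 units, time = 9
  J4 runs 3 units, time = 12
  J5 runs 3 units, time = 15
  J1 runs 3 units, time = 18
  J2 runs 3 units, time = 21
  J3 runs 3 units, time = 24
  J4 runs 3 units, time = 27
  J5 runs 3 units, time = 30
  J1 runs 3 units, time = 33
  J2 runs 3 units, time = 36
  J3 runs 2 units, time = 38
  J4 runs 1 units, time = 39
  J5 runs 1 units, time = 40
  J1 runs 3 units, time = 43
  J1 runs 1 units, time = 44
Finish times: [44, 36, 38, 39, 40]
Average turnaround = 197/5 = 39.4

39.4


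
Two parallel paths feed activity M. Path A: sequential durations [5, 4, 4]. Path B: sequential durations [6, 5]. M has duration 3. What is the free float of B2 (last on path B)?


ES(B2) = sum of predecessors on chain B = 6
EF(B2) = ES + duration = 6 + 5 = 11
Successor of B2 is M. ES(M) = max(sum(A), sum(B)) = max(13, 11) = 13
Free float = ES(successor) - EF(current) = 13 - 11 = 2

2


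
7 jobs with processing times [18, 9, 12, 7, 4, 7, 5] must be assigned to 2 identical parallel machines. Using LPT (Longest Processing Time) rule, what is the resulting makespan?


Sort jobs in decreasing order (LPT): [18, 12, 9, 7, 7, 5, 4]
Assign each job to the least loaded machine:
  Machine 1: jobs [18, 7, 5], load = 30
  Machine 2: jobs [12, 9, 7, 4], load = 32
Makespan = max load = 32

32


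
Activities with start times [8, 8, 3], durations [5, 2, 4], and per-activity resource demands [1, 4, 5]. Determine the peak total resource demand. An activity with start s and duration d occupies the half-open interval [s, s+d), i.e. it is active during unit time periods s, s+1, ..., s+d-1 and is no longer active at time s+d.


Each activity i is active on [start_i, start_i + duration_i).
Compute total resource usage per time slot:
  t=0: active resources = [], total = 0
  t=1: active resources = [], total = 0
  t=2: active resources = [], total = 0
  t=3: active resources = [5], total = 5
  t=4: active resources = [5], total = 5
  t=5: active resources = [5], total = 5
  t=6: active resources = [5], total = 5
  t=7: active resources = [], total = 0
  t=8: active resources = [1, 4], total = 5
  t=9: active resources = [1, 4], total = 5
  t=10: active resources = [1], total = 1
  t=11: active resources = [1], total = 1
  t=12: active resources = [1], total = 1
Peak resource demand = 5

5


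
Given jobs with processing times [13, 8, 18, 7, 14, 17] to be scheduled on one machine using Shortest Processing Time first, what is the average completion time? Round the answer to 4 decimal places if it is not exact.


Sort jobs by processing time (SPT order): [7, 8, 13, 14, 17, 18]
Compute completion times sequentially:
  Job 1: processing = 7, completes at 7
  Job 2: processing = 8, completes at 15
  Job 3: processing = 13, completes at 28
  Job 4: processing = 14, completes at 42
  Job 5: processing = 17, completes at 59
  Job 6: processing = 18, completes at 77
Sum of completion times = 228
Average completion time = 228/6 = 38.0

38.0


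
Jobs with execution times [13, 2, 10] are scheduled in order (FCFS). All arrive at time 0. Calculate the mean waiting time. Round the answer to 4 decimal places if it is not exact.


FCFS order (as given): [13, 2, 10]
Waiting times:
  Job 1: wait = 0
  Job 2: wait = 13
  Job 3: wait = 15
Sum of waiting times = 28
Average waiting time = 28/3 = 9.3333

9.3333


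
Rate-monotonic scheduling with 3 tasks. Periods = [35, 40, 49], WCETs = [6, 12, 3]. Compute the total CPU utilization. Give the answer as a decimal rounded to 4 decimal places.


Compute individual utilizations (exact fractions):
  Task 1: C/T = 6/35 (approx. 0.1714)
  Task 2: C/T = 12/40 = 3/10 (approx. 0.3)
  Task 3: C/T = 3/49 (approx. 0.0612)
Total utilization U = 6/35 + 3/10 + 3/49 = 261/490
Rounded to 4 decimal places: U = 0.5327
RM (Liu & Layland) bound for 3 tasks = 0.779763; compare with U = 261/490 (approx. 0.532653)
U <= bound, so schedulable by RM sufficient condition.

0.5327


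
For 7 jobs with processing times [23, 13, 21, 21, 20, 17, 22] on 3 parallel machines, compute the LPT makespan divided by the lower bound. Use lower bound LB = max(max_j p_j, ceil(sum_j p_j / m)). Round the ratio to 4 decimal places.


LPT order: [23, 22, 21, 21, 20, 17, 13]
Machine loads after assignment: [53, 42, 42]
LPT makespan = 53
Lower bound = max(max_job, ceil(total/3)) = max(23, 46) = 46
Ratio = 53 / 46 = 1.1522

1.1522


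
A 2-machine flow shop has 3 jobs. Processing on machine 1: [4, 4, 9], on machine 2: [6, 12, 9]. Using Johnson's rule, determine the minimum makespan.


Apply Johnson's rule:
  Group 1 (a <= b): [(1, 4, 6), (2, 4, 12), (3, 9, 9)]
  Group 2 (a > b): []
Optimal job order: [1, 2, 3]
Schedule:
  Job 1: M1 done at 4, M2 done at 10
  Job 2: M1 done at 8, M2 done at 22
  Job 3: M1 done at 17, M2 done at 31
Makespan = 31

31


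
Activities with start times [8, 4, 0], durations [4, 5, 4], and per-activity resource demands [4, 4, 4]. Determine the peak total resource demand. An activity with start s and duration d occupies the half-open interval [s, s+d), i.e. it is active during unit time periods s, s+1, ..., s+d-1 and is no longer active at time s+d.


Each activity i is active on [start_i, start_i + duration_i).
Compute total resource usage per time slot:
  t=0: active resources = [4], total = 4
  t=1: active resources = [4], total = 4
  t=2: active resources = [4], total = 4
  t=3: active resources = [4], total = 4
  t=4: active resources = [4], total = 4
  t=5: active resources = [4], total = 4
  t=6: active resources = [4], total = 4
  t=7: active resources = [4], total = 4
  t=8: active resources = [4, 4], total = 8
  t=9: active resources = [4], total = 4
  t=10: active resources = [4], total = 4
  t=11: active resources = [4], total = 4
Peak resource demand = 8

8


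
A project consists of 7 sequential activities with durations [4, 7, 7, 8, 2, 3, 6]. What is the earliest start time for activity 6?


Activity 6 starts after activities 1 through 5 complete.
Predecessor durations: [4, 7, 7, 8, 2]
ES = 4 + 7 + 7 + 8 + 2 = 28

28


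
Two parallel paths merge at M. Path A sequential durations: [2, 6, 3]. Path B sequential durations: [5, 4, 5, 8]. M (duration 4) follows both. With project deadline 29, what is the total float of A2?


Forward pass: ES(A2) = sum of predecessors on chain A = 2
EF = ES + duration = 2 + 6 = 8
Backward pass: LF(M) = deadline = 29; LS(M) = 29 - 4 = 25
LF(A2) = LS(M) - sum(successors on chain A) = 25 - 3 = 22
LS = LF - duration = 22 - 6 = 16
Total float = LS - ES = 16 - 2 = 14

14


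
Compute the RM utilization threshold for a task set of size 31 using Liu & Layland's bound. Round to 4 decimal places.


Compute 2^(1/31) = 1.0226114356
Subtract 1: 1.0226114356 - 1 = 0.0226114356
Multiply by n: 31 * 0.0226114356 = 0.7009545036
Round to 4 dp: 0.7010

0.7010


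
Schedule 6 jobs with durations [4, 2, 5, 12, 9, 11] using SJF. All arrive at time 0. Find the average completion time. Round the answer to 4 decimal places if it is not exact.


SJF order (ascending): [2, 4, 5, 9, 11, 12]
Completion times:
  Job 1: burst=2, C=2
  Job 2: burst=4, C=6
  Job 3: burst=5, C=11
  Job 4: burst=9, C=20
  Job 5: burst=11, C=31
  Job 6: burst=12, C=43
Average completion = 113/6 = 18.8333

18.8333


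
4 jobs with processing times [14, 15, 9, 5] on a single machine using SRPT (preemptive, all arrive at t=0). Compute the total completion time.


Since all jobs arrive at t=0, SRPT equals SPT ordering.
SPT order: [5, 9, 14, 15]
Completion times:
  Job 1: p=5, C=5
  Job 2: p=9, C=14
  Job 3: p=14, C=28
  Job 4: p=15, C=43
Total completion time = 5 + 14 + 28 + 43 = 90

90


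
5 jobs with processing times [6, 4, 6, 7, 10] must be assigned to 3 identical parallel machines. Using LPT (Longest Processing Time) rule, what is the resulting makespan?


Sort jobs in decreasing order (LPT): [10, 7, 6, 6, 4]
Assign each job to the least loaded machine:
  Machine 1: jobs [10], load = 10
  Machine 2: jobs [7, 4], load = 11
  Machine 3: jobs [6, 6], load = 12
Makespan = max load = 12

12


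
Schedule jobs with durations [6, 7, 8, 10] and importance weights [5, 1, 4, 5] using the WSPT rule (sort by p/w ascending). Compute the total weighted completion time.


Compute p/w ratios and sort ascending (WSPT): [(6, 5), (8, 4), (10, 5), (7, 1)]
Compute weighted completion times:
  Job (p=6,w=5): C=6, w*C=5*6=30
  Job (p=8,w=4): C=14, w*C=4*14=56
  Job (p=10,w=5): C=24, w*C=5*24=120
  Job (p=7,w=1): C=31, w*C=1*31=31
Total weighted completion time = 237

237


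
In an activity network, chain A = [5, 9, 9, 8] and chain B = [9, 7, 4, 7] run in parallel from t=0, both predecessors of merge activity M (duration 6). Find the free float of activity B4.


ES(B4) = sum of predecessors on chain B = 20
EF(B4) = ES + duration = 20 + 7 = 27
Successor of B4 is M. ES(M) = max(sum(A), sum(B)) = max(31, 27) = 31
Free float = ES(successor) - EF(current) = 31 - 27 = 4

4


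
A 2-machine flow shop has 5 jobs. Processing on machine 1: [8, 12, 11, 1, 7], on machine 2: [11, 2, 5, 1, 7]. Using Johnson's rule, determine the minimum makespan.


Apply Johnson's rule:
  Group 1 (a <= b): [(4, 1, 1), (5, 7, 7), (1, 8, 11)]
  Group 2 (a > b): [(3, 11, 5), (2, 12, 2)]
Optimal job order: [4, 5, 1, 3, 2]
Schedule:
  Job 4: M1 done at 1, M2 done at 2
  Job 5: M1 done at 8, M2 done at 15
  Job 1: M1 done at 16, M2 done at 27
  Job 3: M1 done at 27, M2 done at 32
  Job 2: M1 done at 39, M2 done at 41
Makespan = 41

41


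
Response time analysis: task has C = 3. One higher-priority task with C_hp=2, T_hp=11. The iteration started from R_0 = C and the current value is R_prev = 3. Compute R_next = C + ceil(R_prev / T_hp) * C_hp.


R_next = C + ceil(R_prev / T_hp) * C_hp
ceil(3 / 11) = ceil(0.2727) = 1
Interference = 1 * 2 = 2
R_next = 3 + 2 = 5

5


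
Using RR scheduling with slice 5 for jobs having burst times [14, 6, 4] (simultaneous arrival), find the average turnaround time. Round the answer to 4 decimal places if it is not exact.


Time quantum = 5
Execution trace:
  J1 runs 5 units, time = 5
  J2 runs 5 units, time = 10
  J3 runs 4 units, time = 14
  J1 runs 5 units, time = 19
  J2 runs 1 units, time = 20
  J1 runs 4 units, time = 24
Finish times: [24, 20, 14]
Average turnaround = 58/3 = 19.3333

19.3333


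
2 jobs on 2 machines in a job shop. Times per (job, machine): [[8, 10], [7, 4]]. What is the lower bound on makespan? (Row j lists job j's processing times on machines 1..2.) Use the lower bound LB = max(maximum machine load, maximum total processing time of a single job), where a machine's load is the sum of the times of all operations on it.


Machine loads:
  Machine 1: 8 + 7 = 15
  Machine 2: 10 + 4 = 14
Max machine load = 15
Job totals:
  Job 1: 18
  Job 2: 11
Max job total = 18
Lower bound = max(15, 18) = 18

18


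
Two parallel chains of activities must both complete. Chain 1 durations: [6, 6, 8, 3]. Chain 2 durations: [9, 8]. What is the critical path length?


Path A total = 6 + 6 + 8 + 3 = 23
Path B total = 9 + 8 = 17
Critical path = longest path = max(23, 17) = 23

23


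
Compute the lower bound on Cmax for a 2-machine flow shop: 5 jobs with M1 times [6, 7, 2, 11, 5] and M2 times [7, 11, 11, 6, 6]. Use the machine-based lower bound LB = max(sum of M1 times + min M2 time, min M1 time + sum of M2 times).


LB1 = sum(M1 times) + min(M2 times) = 31 + 6 = 37
LB2 = min(M1 times) + sum(M2 times) = 2 + 41 = 43
Lower bound = max(LB1, LB2) = max(37, 43) = 43

43


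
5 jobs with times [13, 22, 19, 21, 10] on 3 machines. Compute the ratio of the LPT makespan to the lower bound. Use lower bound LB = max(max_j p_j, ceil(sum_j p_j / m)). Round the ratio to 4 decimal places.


LPT order: [22, 21, 19, 13, 10]
Machine loads after assignment: [22, 31, 32]
LPT makespan = 32
Lower bound = max(max_job, ceil(total/3)) = max(22, 29) = 29
Ratio = 32 / 29 = 1.1034

1.1034


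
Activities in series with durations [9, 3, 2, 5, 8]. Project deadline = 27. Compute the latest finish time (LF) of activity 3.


LF(activity 3) = deadline - sum of successor durations
Successors: activities 4 through 5 with durations [5, 8]
Sum of successor durations = 13
LF = 27 - 13 = 14

14


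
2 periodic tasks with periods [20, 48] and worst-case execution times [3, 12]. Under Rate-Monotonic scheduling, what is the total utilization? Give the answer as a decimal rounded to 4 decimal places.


Compute individual utilizations (exact fractions):
  Task 1: C/T = 3/20 (approx. 0.15)
  Task 2: C/T = 12/48 = 1/4 (approx. 0.25)
Total utilization U = 3/20 + 1/4 = 2/5
Rounded to 4 decimal places: U = 0.4000
RM (Liu & Layland) bound for 2 tasks = 0.828427; compare with U = 2/5 (approx. 0.400000)
U <= bound, so schedulable by RM sufficient condition.

0.4000


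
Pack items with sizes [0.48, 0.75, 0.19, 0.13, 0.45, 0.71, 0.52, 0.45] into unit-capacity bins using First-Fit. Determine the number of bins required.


Place items sequentially using First-Fit:
  Item 0.48 -> new Bin 1
  Item 0.75 -> new Bin 2
  Item 0.19 -> Bin 1 (now 0.67)
  Item 0.13 -> Bin 1 (now 0.8)
  Item 0.45 -> new Bin 3
  Item 0.71 -> new Bin 4
  Item 0.52 -> Bin 3 (now 0.97)
  Item 0.45 -> new Bin 5
Total bins used = 5

5


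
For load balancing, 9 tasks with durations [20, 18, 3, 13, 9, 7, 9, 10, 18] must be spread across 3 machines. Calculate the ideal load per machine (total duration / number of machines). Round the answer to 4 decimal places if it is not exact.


Total processing time = 20 + 18 + 3 + 13 + 9 + 7 + 9 + 10 + 18 = 107
Number of machines = 3
Ideal balanced load = 107 / 3 = 35.6667

35.6667


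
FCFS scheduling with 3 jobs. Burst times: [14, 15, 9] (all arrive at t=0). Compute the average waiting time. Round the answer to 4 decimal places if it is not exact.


FCFS order (as given): [14, 15, 9]
Waiting times:
  Job 1: wait = 0
  Job 2: wait = 14
  Job 3: wait = 29
Sum of waiting times = 43
Average waiting time = 43/3 = 14.3333

14.3333


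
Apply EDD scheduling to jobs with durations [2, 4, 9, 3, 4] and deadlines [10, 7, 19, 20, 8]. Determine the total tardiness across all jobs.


Sort by due date (EDD order): [(4, 7), (4, 8), (2, 10), (9, 19), (3, 20)]
Compute completion times and tardiness:
  Job 1: p=4, d=7, C=4, tardiness=max(0,4-7)=0
  Job 2: p=4, d=8, C=8, tardiness=max(0,8-8)=0
  Job 3: p=2, d=10, C=10, tardiness=max(0,10-10)=0
  Job 4: p=9, d=19, C=19, tardiness=max(0,19-19)=0
  Job 5: p=3, d=20, C=22, tardiness=max(0,22-20)=2
Total tardiness = 2

2


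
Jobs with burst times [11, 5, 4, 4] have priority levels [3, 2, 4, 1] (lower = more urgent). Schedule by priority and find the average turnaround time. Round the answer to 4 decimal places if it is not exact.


Sort by priority (ascending = highest first):
Order: [(1, 4), (2, 5), (3, 11), (4, 4)]
Completion times:
  Priority 1, burst=4, C=4
  Priority 2, burst=5, C=9
  Priority 3, burst=11, C=20
  Priority 4, burst=4, C=24
Average turnaround = 57/4 = 14.25

14.25


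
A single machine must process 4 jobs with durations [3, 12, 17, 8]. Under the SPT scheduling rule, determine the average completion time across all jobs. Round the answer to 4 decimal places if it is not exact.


Sort jobs by processing time (SPT order): [3, 8, 12, 17]
Compute completion times sequentially:
  Job 1: processing = 3, completes at 3
  Job 2: processing = 8, completes at 11
  Job 3: processing = 12, completes at 23
  Job 4: processing = 17, completes at 40
Sum of completion times = 77
Average completion time = 77/4 = 19.25

19.25


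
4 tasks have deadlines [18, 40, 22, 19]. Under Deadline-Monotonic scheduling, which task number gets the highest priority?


Sort tasks by relative deadline (ascending):
  Task 1: deadline = 18
  Task 4: deadline = 19
  Task 3: deadline = 22
  Task 2: deadline = 40
Priority order (highest first): [1, 4, 3, 2]
Highest priority task = 1

1


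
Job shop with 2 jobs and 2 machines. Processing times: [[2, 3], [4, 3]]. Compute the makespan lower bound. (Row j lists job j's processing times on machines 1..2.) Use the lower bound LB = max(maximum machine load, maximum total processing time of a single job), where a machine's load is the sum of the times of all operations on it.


Machine loads:
  Machine 1: 2 + 4 = 6
  Machine 2: 3 + 3 = 6
Max machine load = 6
Job totals:
  Job 1: 5
  Job 2: 7
Max job total = 7
Lower bound = max(6, 7) = 7

7


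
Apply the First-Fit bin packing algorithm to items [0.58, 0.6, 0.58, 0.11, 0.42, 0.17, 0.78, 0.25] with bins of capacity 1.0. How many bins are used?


Place items sequentially using First-Fit:
  Item 0.58 -> new Bin 1
  Item 0.6 -> new Bin 2
  Item 0.58 -> new Bin 3
  Item 0.11 -> Bin 1 (now 0.69)
  Item 0.42 -> Bin 3 (now 1.0)
  Item 0.17 -> Bin 1 (now 0.86)
  Item 0.78 -> new Bin 4
  Item 0.25 -> Bin 2 (now 0.85)
Total bins used = 4

4


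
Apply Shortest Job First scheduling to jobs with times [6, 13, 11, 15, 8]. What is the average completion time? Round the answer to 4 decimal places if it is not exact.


SJF order (ascending): [6, 8, 11, 13, 15]
Completion times:
  Job 1: burst=6, C=6
  Job 2: burst=8, C=14
  Job 3: burst=11, C=25
  Job 4: burst=13, C=38
  Job 5: burst=15, C=53
Average completion = 136/5 = 27.2

27.2


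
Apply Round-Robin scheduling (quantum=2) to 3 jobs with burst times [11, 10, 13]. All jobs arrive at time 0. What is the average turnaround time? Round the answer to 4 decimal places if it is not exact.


Time quantum = 2
Execution trace:
  J1 runs 2 units, time = 2
  J2 runs 2 units, time = 4
  J3 runs 2 units, time = 6
  J1 runs 2 units, time = 8
  J2 runs 2 units, time = 10
  J3 runs 2 units, time = 12
  J1 runs 2 units, time = 14
  J2 runs 2 units, time = 16
  J3 runs 2 units, time = 18
  J1 runs 2 units, time = 20
  J2 runs 2 units, time = 22
  J3 runs 2 units, time = 24
  J1 runs 2 units, time = 26
  J2 runs 2 units, time = 28
  J3 runs 2 units, time = 30
  J1 runs 1 units, time = 31
  J3 runs 2 units, time = 33
  J3 runs 1 units, time = 34
Finish times: [31, 28, 34]
Average turnaround = 93/3 = 31.0

31.0


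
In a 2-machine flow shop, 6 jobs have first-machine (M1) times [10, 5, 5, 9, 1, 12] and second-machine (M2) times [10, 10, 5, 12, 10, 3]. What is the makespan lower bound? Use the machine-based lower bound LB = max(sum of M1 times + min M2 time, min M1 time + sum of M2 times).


LB1 = sum(M1 times) + min(M2 times) = 42 + 3 = 45
LB2 = min(M1 times) + sum(M2 times) = 1 + 50 = 51
Lower bound = max(LB1, LB2) = max(45, 51) = 51

51


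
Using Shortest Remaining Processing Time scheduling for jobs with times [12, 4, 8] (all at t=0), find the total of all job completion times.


Since all jobs arrive at t=0, SRPT equals SPT ordering.
SPT order: [4, 8, 12]
Completion times:
  Job 1: p=4, C=4
  Job 2: p=8, C=12
  Job 3: p=12, C=24
Total completion time = 4 + 12 + 24 = 40

40


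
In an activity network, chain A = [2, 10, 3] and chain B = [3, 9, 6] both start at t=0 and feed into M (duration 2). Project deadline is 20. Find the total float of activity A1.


Forward pass: ES(A1) = sum of predecessors on chain A = 0
EF = ES + duration = 0 + 2 = 2
Backward pass: LF(M) = deadline = 20; LS(M) = 20 - 2 = 18
LF(A1) = LS(M) - sum(successors on chain A) = 18 - 13 = 5
LS = LF - duration = 5 - 2 = 3
Total float = LS - ES = 3 - 0 = 3

3


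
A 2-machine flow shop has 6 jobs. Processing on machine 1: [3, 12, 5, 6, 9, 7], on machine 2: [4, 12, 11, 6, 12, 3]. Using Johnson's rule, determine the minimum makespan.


Apply Johnson's rule:
  Group 1 (a <= b): [(1, 3, 4), (3, 5, 11), (4, 6, 6), (5, 9, 12), (2, 12, 12)]
  Group 2 (a > b): [(6, 7, 3)]
Optimal job order: [1, 3, 4, 5, 2, 6]
Schedule:
  Job 1: M1 done at 3, M2 done at 7
  Job 3: M1 done at 8, M2 done at 19
  Job 4: M1 done at 14, M2 done at 25
  Job 5: M1 done at 23, M2 done at 37
  Job 2: M1 done at 35, M2 done at 49
  Job 6: M1 done at 42, M2 done at 52
Makespan = 52

52


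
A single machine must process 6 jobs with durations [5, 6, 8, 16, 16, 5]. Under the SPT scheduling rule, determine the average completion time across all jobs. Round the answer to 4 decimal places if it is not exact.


Sort jobs by processing time (SPT order): [5, 5, 6, 8, 16, 16]
Compute completion times sequentially:
  Job 1: processing = 5, completes at 5
  Job 2: processing = 5, completes at 10
  Job 3: processing = 6, completes at 16
  Job 4: processing = 8, completes at 24
  Job 5: processing = 16, completes at 40
  Job 6: processing = 16, completes at 56
Sum of completion times = 151
Average completion time = 151/6 = 25.1667

25.1667


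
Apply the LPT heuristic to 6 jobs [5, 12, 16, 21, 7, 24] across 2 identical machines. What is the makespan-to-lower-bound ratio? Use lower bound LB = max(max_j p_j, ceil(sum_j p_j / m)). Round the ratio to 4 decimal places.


LPT order: [24, 21, 16, 12, 7, 5]
Machine loads after assignment: [43, 42]
LPT makespan = 43
Lower bound = max(max_job, ceil(total/2)) = max(24, 43) = 43
Ratio = 43 / 43 = 1.0

1.0


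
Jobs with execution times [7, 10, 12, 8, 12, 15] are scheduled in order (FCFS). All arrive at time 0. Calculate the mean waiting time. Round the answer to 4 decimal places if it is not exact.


FCFS order (as given): [7, 10, 12, 8, 12, 15]
Waiting times:
  Job 1: wait = 0
  Job 2: wait = 7
  Job 3: wait = 17
  Job 4: wait = 29
  Job 5: wait = 37
  Job 6: wait = 49
Sum of waiting times = 139
Average waiting time = 139/6 = 23.1667

23.1667


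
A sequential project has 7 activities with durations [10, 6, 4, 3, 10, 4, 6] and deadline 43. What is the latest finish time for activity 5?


LF(activity 5) = deadline - sum of successor durations
Successors: activities 6 through 7 with durations [4, 6]
Sum of successor durations = 10
LF = 43 - 10 = 33

33


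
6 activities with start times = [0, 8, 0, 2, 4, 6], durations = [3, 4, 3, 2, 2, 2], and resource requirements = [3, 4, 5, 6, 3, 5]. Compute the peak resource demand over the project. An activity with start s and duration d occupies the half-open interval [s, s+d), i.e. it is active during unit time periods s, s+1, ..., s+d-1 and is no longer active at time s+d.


Each activity i is active on [start_i, start_i + duration_i).
Compute total resource usage per time slot:
  t=0: active resources = [3, 5], total = 8
  t=1: active resources = [3, 5], total = 8
  t=2: active resources = [3, 5, 6], total = 14
  t=3: active resources = [6], total = 6
  t=4: active resources = [3], total = 3
  t=5: active resources = [3], total = 3
  t=6: active resources = [5], total = 5
  t=7: active resources = [5], total = 5
  t=8: active resources = [4], total = 4
  t=9: active resources = [4], total = 4
  t=10: active resources = [4], total = 4
  t=11: active resources = [4], total = 4
Peak resource demand = 14

14


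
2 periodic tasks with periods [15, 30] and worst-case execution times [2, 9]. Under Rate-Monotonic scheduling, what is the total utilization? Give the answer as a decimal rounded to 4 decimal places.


Compute individual utilizations (exact fractions):
  Task 1: C/T = 2/15 (approx. 0.1333)
  Task 2: C/T = 9/30 = 3/10 (approx. 0.3)
Total utilization U = 2/15 + 3/10 = 13/30
Rounded to 4 decimal places: U = 0.4333
RM (Liu & Layland) bound for 2 tasks = 0.828427; compare with U = 13/30 (approx. 0.433333)
U <= bound, so schedulable by RM sufficient condition.

0.4333


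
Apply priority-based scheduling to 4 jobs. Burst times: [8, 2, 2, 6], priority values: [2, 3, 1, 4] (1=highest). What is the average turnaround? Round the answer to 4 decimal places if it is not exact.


Sort by priority (ascending = highest first):
Order: [(1, 2), (2, 8), (3, 2), (4, 6)]
Completion times:
  Priority 1, burst=2, C=2
  Priority 2, burst=8, C=10
  Priority 3, burst=2, C=12
  Priority 4, burst=6, C=18
Average turnaround = 42/4 = 10.5

10.5


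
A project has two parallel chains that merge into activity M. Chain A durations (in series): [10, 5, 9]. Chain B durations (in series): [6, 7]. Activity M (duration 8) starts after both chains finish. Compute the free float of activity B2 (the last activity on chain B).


ES(B2) = sum of predecessors on chain B = 6
EF(B2) = ES + duration = 6 + 7 = 13
Successor of B2 is M. ES(M) = max(sum(A), sum(B)) = max(24, 13) = 24
Free float = ES(successor) - EF(current) = 24 - 13 = 11

11


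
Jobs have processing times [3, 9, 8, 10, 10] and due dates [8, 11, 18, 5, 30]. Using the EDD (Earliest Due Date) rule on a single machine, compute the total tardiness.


Sort by due date (EDD order): [(10, 5), (3, 8), (9, 11), (8, 18), (10, 30)]
Compute completion times and tardiness:
  Job 1: p=10, d=5, C=10, tardiness=max(0,10-5)=5
  Job 2: p=3, d=8, C=13, tardiness=max(0,13-8)=5
  Job 3: p=9, d=11, C=22, tardiness=max(0,22-11)=11
  Job 4: p=8, d=18, C=30, tardiness=max(0,30-18)=12
  Job 5: p=10, d=30, C=40, tardiness=max(0,40-30)=10
Total tardiness = 43

43


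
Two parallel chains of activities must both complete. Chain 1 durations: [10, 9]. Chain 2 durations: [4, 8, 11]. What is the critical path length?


Path A total = 10 + 9 = 19
Path B total = 4 + 8 + 11 = 23
Critical path = longest path = max(19, 23) = 23

23


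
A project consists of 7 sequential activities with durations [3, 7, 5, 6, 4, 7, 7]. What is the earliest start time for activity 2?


Activity 2 starts after activities 1 through 1 complete.
Predecessor durations: [3]
ES = 3 = 3

3


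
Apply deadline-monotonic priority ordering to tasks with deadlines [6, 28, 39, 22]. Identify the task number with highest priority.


Sort tasks by relative deadline (ascending):
  Task 1: deadline = 6
  Task 4: deadline = 22
  Task 2: deadline = 28
  Task 3: deadline = 39
Priority order (highest first): [1, 4, 2, 3]
Highest priority task = 1

1


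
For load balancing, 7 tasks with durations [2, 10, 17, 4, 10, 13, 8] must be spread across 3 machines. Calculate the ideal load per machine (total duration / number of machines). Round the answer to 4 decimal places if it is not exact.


Total processing time = 2 + 10 + 17 + 4 + 10 + 13 + 8 = 64
Number of machines = 3
Ideal balanced load = 64 / 3 = 21.3333

21.3333


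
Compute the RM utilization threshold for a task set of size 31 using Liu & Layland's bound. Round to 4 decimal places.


Compute 2^(1/31) = 1.0226114356
Subtract 1: 1.0226114356 - 1 = 0.0226114356
Multiply by n: 31 * 0.0226114356 = 0.7009545036
Round to 4 dp: 0.7010

0.7010


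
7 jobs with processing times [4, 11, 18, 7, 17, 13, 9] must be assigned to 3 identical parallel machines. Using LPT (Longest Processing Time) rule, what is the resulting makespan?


Sort jobs in decreasing order (LPT): [18, 17, 13, 11, 9, 7, 4]
Assign each job to the least loaded machine:
  Machine 1: jobs [18, 7], load = 25
  Machine 2: jobs [17, 9], load = 26
  Machine 3: jobs [13, 11, 4], load = 28
Makespan = max load = 28

28


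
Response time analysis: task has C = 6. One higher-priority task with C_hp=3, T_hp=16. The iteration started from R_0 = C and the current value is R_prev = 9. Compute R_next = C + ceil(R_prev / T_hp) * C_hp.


R_next = C + ceil(R_prev / T_hp) * C_hp
ceil(9 / 16) = ceil(0.5625) = 1
Interference = 1 * 3 = 3
R_next = 6 + 3 = 9
R_next = R_prev, so the iteration has converged (response time = 9).

9


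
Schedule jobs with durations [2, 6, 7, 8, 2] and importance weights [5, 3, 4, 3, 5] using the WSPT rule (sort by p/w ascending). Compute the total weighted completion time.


Compute p/w ratios and sort ascending (WSPT): [(2, 5), (2, 5), (7, 4), (6, 3), (8, 3)]
Compute weighted completion times:
  Job (p=2,w=5): C=2, w*C=5*2=10
  Job (p=2,w=5): C=4, w*C=5*4=20
  Job (p=7,w=4): C=11, w*C=4*11=44
  Job (p=6,w=3): C=17, w*C=3*17=51
  Job (p=8,w=3): C=25, w*C=3*25=75
Total weighted completion time = 200

200
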